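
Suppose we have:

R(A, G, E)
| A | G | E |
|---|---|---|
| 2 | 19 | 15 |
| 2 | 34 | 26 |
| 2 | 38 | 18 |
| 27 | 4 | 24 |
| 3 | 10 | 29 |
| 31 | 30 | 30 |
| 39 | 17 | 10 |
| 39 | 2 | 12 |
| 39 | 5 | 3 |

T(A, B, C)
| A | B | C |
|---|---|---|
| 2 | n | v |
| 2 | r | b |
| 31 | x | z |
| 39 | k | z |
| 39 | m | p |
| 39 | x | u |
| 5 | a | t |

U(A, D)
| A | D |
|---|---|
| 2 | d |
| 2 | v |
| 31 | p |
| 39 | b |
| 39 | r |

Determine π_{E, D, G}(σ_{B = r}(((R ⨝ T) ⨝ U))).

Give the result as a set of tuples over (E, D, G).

Joining R and T on A yields {(2, 19, 15, n, v), (2, 19, 15, r, b), (2, 34, 26, n, v), (2, 34, 26, r, b), (2, 38, 18, n, v), (2, 38, 18, r, b), (31, 30, 30, x, z), (39, 17, 10, k, z), (39, 17, 10, m, p), (39, 17, 10, x, u), (39, 2, 12, k, z), (39, 2, 12, m, p), (39, 2, 12, x, u), (39, 5, 3, k, z), (39, 5, 3, m, p), (39, 5, 3, x, u)}.
Joining (R ⨝ T) and U on A yields {(2, 19, 15, n, v, d), (2, 19, 15, n, v, v), (2, 19, 15, r, b, d), (2, 19, 15, r, b, v), (2, 34, 26, n, v, d), (2, 34, 26, n, v, v), (2, 34, 26, r, b, d), (2, 34, 26, r, b, v), (2, 38, 18, n, v, d), (2, 38, 18, n, v, v), (2, 38, 18, r, b, d), (2, 38, 18, r, b, v), (31, 30, 30, x, z, p), (39, 17, 10, k, z, b), (39, 17, 10, k, z, r), (39, 17, 10, m, p, b), (39, 17, 10, m, p, r), (39, 17, 10, x, u, b), (39, 17, 10, x, u, r), (39, 2, 12, k, z, b), (39, 2, 12, k, z, r), (39, 2, 12, m, p, b), (39, 2, 12, m, p, r), (39, 2, 12, x, u, b), (39, 2, 12, x, u, r), (39, 5, 3, k, z, b), (39, 5, 3, k, z, r), (39, 5, 3, m, p, b), (39, 5, 3, m, p, r), (39, 5, 3, x, u, b), (39, 5, 3, x, u, r)}.
Apply σ_{B = r}; surviving tuples: {(2, 19, 15, r, b, d), (2, 19, 15, r, b, v), (2, 34, 26, r, b, d), (2, 34, 26, r, b, v), (2, 38, 18, r, b, d), (2, 38, 18, r, b, v)}
Projecting to E, D, G: {(15, d, 19), (15, v, 19), (18, d, 38), (18, v, 38), (26, d, 34), (26, v, 34)}

{(15, d, 19), (15, v, 19), (18, d, 38), (18, v, 38), (26, d, 34), (26, v, 34)}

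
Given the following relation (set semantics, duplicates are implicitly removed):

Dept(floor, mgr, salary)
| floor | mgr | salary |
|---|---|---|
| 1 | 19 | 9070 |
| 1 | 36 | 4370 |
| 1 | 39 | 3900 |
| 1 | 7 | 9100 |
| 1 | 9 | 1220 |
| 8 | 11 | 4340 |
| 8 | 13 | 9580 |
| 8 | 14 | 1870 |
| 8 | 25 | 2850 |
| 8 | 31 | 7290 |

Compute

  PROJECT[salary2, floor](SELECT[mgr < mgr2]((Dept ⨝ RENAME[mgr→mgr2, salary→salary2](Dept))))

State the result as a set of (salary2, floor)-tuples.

{(1220, 1), (1870, 8), (2850, 8), (3900, 1), (4370, 1), (7290, 8), (9070, 1), (9580, 8)}

ρ[mgr→mgr2, salary→salary2]: schema becomes (floor, mgr2, salary2); tuples unchanged.
Dept ⋈ RENAME[mgr→mgr2, salary→salary2](Dept) (natural join on floor): {(1, 19, 9070, 19, 9070), (1, 19, 9070, 36, 4370), (1, 19, 9070, 39, 3900), (1, 19, 9070, 7, 9100), (1, 19, 9070, 9, 1220), (1, 36, 4370, 19, 9070), (1, 36, 4370, 36, 4370), (1, 36, 4370, 39, 3900), (1, 36, 4370, 7, 9100), (1, 36, 4370, 9, 1220), (1, 39, 3900, 19, 9070), (1, 39, 3900, 36, 4370), (1, 39, 3900, 39, 3900), (1, 39, 3900, 7, 9100), (1, 39, 3900, 9, 1220), (1, 7, 9100, 19, 9070), (1, 7, 9100, 36, 4370), (1, 7, 9100, 39, 3900), (1, 7, 9100, 7, 9100), (1, 7, 9100, 9, 1220), (1, 9, 1220, 19, 9070), (1, 9, 1220, 36, 4370), (1, 9, 1220, 39, 3900), (1, 9, 1220, 7, 9100), (1, 9, 1220, 9, 1220), (8, 11, 4340, 11, 4340), (8, 11, 4340, 13, 9580), (8, 11, 4340, 14, 1870), (8, 11, 4340, 25, 2850), (8, 11, 4340, 31, 7290), (8, 13, 9580, 11, 4340), (8, 13, 9580, 13, 9580), (8, 13, 9580, 14, 1870), (8, 13, 9580, 25, 2850), (8, 13, 9580, 31, 7290), (8, 14, 1870, 11, 4340), (8, 14, 1870, 13, 9580), (8, 14, 1870, 14, 1870), (8, 14, 1870, 25, 2850), (8, 14, 1870, 31, 7290), (8, 25, 2850, 11, 4340), (8, 25, 2850, 13, 9580), (8, 25, 2850, 14, 1870), (8, 25, 2850, 25, 2850), (8, 25, 2850, 31, 7290), (8, 31, 7290, 11, 4340), (8, 31, 7290, 13, 9580), (8, 31, 7290, 14, 1870), (8, 31, 7290, 25, 2850), (8, 31, 7290, 31, 7290)}
Filtering on mgr < mgr2 leaves {(1, 19, 9070, 36, 4370), (1, 19, 9070, 39, 3900), (1, 36, 4370, 39, 3900), (1, 7, 9100, 19, 9070), (1, 7, 9100, 36, 4370), (1, 7, 9100, 39, 3900), (1, 7, 9100, 9, 1220), (1, 9, 1220, 19, 9070), (1, 9, 1220, 36, 4370), (1, 9, 1220, 39, 3900), (8, 11, 4340, 13, 9580), (8, 11, 4340, 14, 1870), (8, 11, 4340, 25, 2850), (8, 11, 4340, 31, 7290), (8, 13, 9580, 14, 1870), (8, 13, 9580, 25, 2850), (8, 13, 9580, 31, 7290), (8, 14, 1870, 25, 2850), (8, 14, 1870, 31, 7290), (8, 25, 2850, 31, 7290)}.
π_{salary2, floor} gives {(1220, 1), (1870, 8), (2850, 8), (3900, 1), (4370, 1), (7290, 8), (9070, 1), (9580, 8)} (12 duplicate(s) eliminated).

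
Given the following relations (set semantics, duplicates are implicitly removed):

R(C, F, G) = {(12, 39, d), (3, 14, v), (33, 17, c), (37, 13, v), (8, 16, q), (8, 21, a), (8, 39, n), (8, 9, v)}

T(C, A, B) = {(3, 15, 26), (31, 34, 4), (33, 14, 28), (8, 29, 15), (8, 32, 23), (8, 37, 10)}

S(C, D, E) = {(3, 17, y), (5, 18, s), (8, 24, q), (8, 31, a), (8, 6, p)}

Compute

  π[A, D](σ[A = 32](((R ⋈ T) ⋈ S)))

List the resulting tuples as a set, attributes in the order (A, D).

Natural join on C: {(3, 14, v, 15, 26), (33, 17, c, 14, 28), (8, 16, q, 29, 15), (8, 16, q, 32, 23), (8, 16, q, 37, 10), (8, 21, a, 29, 15), (8, 21, a, 32, 23), (8, 21, a, 37, 10), (8, 39, n, 29, 15), (8, 39, n, 32, 23), (8, 39, n, 37, 10), (8, 9, v, 29, 15), (8, 9, v, 32, 23), (8, 9, v, 37, 10)}
Natural join on C: {(3, 14, v, 15, 26, 17, y), (8, 16, q, 29, 15, 24, q), (8, 16, q, 29, 15, 31, a), (8, 16, q, 29, 15, 6, p), (8, 16, q, 32, 23, 24, q), (8, 16, q, 32, 23, 31, a), (8, 16, q, 32, 23, 6, p), (8, 16, q, 37, 10, 24, q), (8, 16, q, 37, 10, 31, a), (8, 16, q, 37, 10, 6, p), (8, 21, a, 29, 15, 24, q), (8, 21, a, 29, 15, 31, a), (8, 21, a, 29, 15, 6, p), (8, 21, a, 32, 23, 24, q), (8, 21, a, 32, 23, 31, a), (8, 21, a, 32, 23, 6, p), (8, 21, a, 37, 10, 24, q), (8, 21, a, 37, 10, 31, a), (8, 21, a, 37, 10, 6, p), (8, 39, n, 29, 15, 24, q), (8, 39, n, 29, 15, 31, a), (8, 39, n, 29, 15, 6, p), (8, 39, n, 32, 23, 24, q), (8, 39, n, 32, 23, 31, a), (8, 39, n, 32, 23, 6, p), (8, 39, n, 37, 10, 24, q), (8, 39, n, 37, 10, 31, a), (8, 39, n, 37, 10, 6, p), (8, 9, v, 29, 15, 24, q), (8, 9, v, 29, 15, 31, a), (8, 9, v, 29, 15, 6, p), (8, 9, v, 32, 23, 24, q), (8, 9, v, 32, 23, 31, a), (8, 9, v, 32, 23, 6, p), (8, 9, v, 37, 10, 24, q), (8, 9, v, 37, 10, 31, a), (8, 9, v, 37, 10, 6, p)}
Apply σ_{A = 32}; surviving tuples: {(8, 16, q, 32, 23, 24, q), (8, 16, q, 32, 23, 31, a), (8, 16, q, 32, 23, 6, p), (8, 21, a, 32, 23, 24, q), (8, 21, a, 32, 23, 31, a), (8, 21, a, 32, 23, 6, p), (8, 39, n, 32, 23, 24, q), (8, 39, n, 32, 23, 31, a), (8, 39, n, 32, 23, 6, p), (8, 9, v, 32, 23, 24, q), (8, 9, v, 32, 23, 31, a), (8, 9, v, 32, 23, 6, p)}
π[A, D]: project onto (A, D) (9 duplicate(s) eliminated) → {(32, 24), (32, 31), (32, 6)}

{(32, 24), (32, 31), (32, 6)}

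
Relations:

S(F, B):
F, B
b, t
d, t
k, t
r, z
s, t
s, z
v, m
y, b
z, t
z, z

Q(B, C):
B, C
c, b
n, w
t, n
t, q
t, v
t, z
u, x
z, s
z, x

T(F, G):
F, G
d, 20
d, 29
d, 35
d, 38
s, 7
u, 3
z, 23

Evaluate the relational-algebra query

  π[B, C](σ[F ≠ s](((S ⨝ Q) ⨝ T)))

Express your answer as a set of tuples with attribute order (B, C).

Natural join on B: {(b, t, n), (b, t, q), (b, t, v), (b, t, z), (d, t, n), (d, t, q), (d, t, v), (d, t, z), (k, t, n), (k, t, q), (k, t, v), (k, t, z), (r, z, s), (r, z, x), (s, t, n), (s, t, q), (s, t, v), (s, t, z), (s, z, s), (s, z, x), (z, t, n), (z, t, q), (z, t, v), (z, t, z), (z, z, s), (z, z, x)}
Natural join on F: {(d, t, n, 20), (d, t, n, 29), (d, t, n, 35), (d, t, n, 38), (d, t, q, 20), (d, t, q, 29), (d, t, q, 35), (d, t, q, 38), (d, t, v, 20), (d, t, v, 29), (d, t, v, 35), (d, t, v, 38), (d, t, z, 20), (d, t, z, 29), (d, t, z, 35), (d, t, z, 38), (s, t, n, 7), (s, t, q, 7), (s, t, v, 7), (s, t, z, 7), (s, z, s, 7), (s, z, x, 7), (z, t, n, 23), (z, t, q, 23), (z, t, v, 23), (z, t, z, 23), (z, z, s, 23), (z, z, x, 23)}
Selection F ≠ s: {(d, t, n, 20), (d, t, n, 29), (d, t, n, 35), (d, t, n, 38), (d, t, q, 20), (d, t, q, 29), (d, t, q, 35), (d, t, q, 38), (d, t, v, 20), (d, t, v, 29), (d, t, v, 35), (d, t, v, 38), (d, t, z, 20), (d, t, z, 29), (d, t, z, 35), (d, t, z, 38), (z, t, n, 23), (z, t, q, 23), (z, t, v, 23), (z, t, z, 23), (z, z, s, 23), (z, z, x, 23)}
π_{B, C} gives {(t, n), (t, q), (t, v), (t, z), (z, s), (z, x)} (16 duplicate(s) eliminated).

{(t, n), (t, q), (t, v), (t, z), (z, s), (z, x)}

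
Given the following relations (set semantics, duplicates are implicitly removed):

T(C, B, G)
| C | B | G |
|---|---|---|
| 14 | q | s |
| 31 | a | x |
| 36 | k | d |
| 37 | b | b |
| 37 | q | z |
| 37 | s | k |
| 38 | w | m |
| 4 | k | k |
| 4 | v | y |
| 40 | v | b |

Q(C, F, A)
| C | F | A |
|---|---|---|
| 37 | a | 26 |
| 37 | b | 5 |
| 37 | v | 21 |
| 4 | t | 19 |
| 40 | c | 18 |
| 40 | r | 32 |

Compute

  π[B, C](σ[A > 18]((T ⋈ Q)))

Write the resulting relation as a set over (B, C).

{(b, 37), (k, 4), (q, 37), (s, 37), (v, 4), (v, 40)}

Natural join on C: {(37, b, b, a, 26), (37, b, b, b, 5), (37, b, b, v, 21), (37, q, z, a, 26), (37, q, z, b, 5), (37, q, z, v, 21), (37, s, k, a, 26), (37, s, k, b, 5), (37, s, k, v, 21), (4, k, k, t, 19), (4, v, y, t, 19), (40, v, b, c, 18), (40, v, b, r, 32)}
Selection A > 18: {(37, b, b, a, 26), (37, b, b, v, 21), (37, q, z, a, 26), (37, q, z, v, 21), (37, s, k, a, 26), (37, s, k, v, 21), (4, k, k, t, 19), (4, v, y, t, 19), (40, v, b, r, 32)}
Keep only column(s) B, C (3 duplicate(s) eliminated): {(b, 37), (k, 4), (q, 37), (s, 37), (v, 4), (v, 40)}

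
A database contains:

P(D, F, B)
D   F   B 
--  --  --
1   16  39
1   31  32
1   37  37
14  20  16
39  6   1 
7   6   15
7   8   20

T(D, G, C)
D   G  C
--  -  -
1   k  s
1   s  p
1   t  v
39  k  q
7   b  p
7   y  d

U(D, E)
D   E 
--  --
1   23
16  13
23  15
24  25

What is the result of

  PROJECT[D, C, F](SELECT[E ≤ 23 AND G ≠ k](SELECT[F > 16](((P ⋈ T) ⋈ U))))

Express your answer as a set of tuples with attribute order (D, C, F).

{(1, p, 31), (1, p, 37), (1, v, 31), (1, v, 37)}

P ⋈ T (natural join on D): {(1, 16, 39, k, s), (1, 16, 39, s, p), (1, 16, 39, t, v), (1, 31, 32, k, s), (1, 31, 32, s, p), (1, 31, 32, t, v), (1, 37, 37, k, s), (1, 37, 37, s, p), (1, 37, 37, t, v), (39, 6, 1, k, q), (7, 6, 15, b, p), (7, 6, 15, y, d), (7, 8, 20, b, p), (7, 8, 20, y, d)}
(P ⋈ T) ⋈ U (natural join on D): {(1, 16, 39, k, s, 23), (1, 16, 39, s, p, 23), (1, 16, 39, t, v, 23), (1, 31, 32, k, s, 23), (1, 31, 32, s, p, 23), (1, 31, 32, t, v, 23), (1, 37, 37, k, s, 23), (1, 37, 37, s, p, 23), (1, 37, 37, t, v, 23)}
σ[F > 16]: keep tuples satisfying F > 16 → {(1, 31, 32, k, s, 23), (1, 31, 32, s, p, 23), (1, 31, 32, t, v, 23), (1, 37, 37, k, s, 23), (1, 37, 37, s, p, 23), (1, 37, 37, t, v, 23)}
σ[E ≤ 23 AND G ≠ k]: keep tuples satisfying E ≤ 23 AND G ≠ k → {(1, 31, 32, s, p, 23), (1, 31, 32, t, v, 23), (1, 37, 37, s, p, 23), (1, 37, 37, t, v, 23)}
π_{D, C, F} gives {(1, p, 31), (1, p, 37), (1, v, 31), (1, v, 37)}.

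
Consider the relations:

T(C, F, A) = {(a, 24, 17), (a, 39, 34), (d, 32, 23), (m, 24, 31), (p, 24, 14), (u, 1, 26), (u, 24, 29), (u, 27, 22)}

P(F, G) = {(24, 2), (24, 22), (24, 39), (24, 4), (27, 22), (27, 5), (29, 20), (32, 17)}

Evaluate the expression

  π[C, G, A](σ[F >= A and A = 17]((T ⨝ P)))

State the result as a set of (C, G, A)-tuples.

T ⋈ P (natural join on F): {(a, 24, 17, 2), (a, 24, 17, 22), (a, 24, 17, 39), (a, 24, 17, 4), (d, 32, 23, 17), (m, 24, 31, 2), (m, 24, 31, 22), (m, 24, 31, 39), (m, 24, 31, 4), (p, 24, 14, 2), (p, 24, 14, 22), (p, 24, 14, 39), (p, 24, 14, 4), (u, 24, 29, 2), (u, 24, 29, 22), (u, 24, 29, 39), (u, 24, 29, 4), (u, 27, 22, 22), (u, 27, 22, 5)}
Apply σ_{F >= A and A = 17}; surviving tuples: {(a, 24, 17, 2), (a, 24, 17, 22), (a, 24, 17, 39), (a, 24, 17, 4)}
π[C, G, A]: project onto (C, G, A) → {(a, 2, 17), (a, 22, 17), (a, 39, 17), (a, 4, 17)}

{(a, 2, 17), (a, 22, 17), (a, 39, 17), (a, 4, 17)}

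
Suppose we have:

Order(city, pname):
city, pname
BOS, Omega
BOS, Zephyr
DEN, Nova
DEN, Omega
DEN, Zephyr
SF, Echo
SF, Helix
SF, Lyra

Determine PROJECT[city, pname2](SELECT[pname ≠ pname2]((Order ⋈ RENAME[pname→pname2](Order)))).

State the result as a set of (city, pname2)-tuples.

ρ[pname→pname2]: schema becomes (city, pname2); tuples unchanged.
Natural join on city: {(BOS, Omega, Omega), (BOS, Omega, Zephyr), (BOS, Zephyr, Omega), (BOS, Zephyr, Zephyr), (DEN, Nova, Nova), (DEN, Nova, Omega), (DEN, Nova, Zephyr), (DEN, Omega, Nova), (DEN, Omega, Omega), (DEN, Omega, Zephyr), (DEN, Zephyr, Nova), (DEN, Zephyr, Omega), (DEN, Zephyr, Zephyr), (SF, Echo, Echo), (SF, Echo, Helix), (SF, Echo, Lyra), (SF, Helix, Echo), (SF, Helix, Helix), (SF, Helix, Lyra), (SF, Lyra, Echo), (SF, Lyra, Helix), (SF, Lyra, Lyra)}
σ[pname ≠ pname2]: keep tuples satisfying pname ≠ pname2 → {(BOS, Omega, Zephyr), (BOS, Zephyr, Omega), (DEN, Nova, Omega), (DEN, Nova, Zephyr), (DEN, Omega, Nova), (DEN, Omega, Zephyr), (DEN, Zephyr, Nova), (DEN, Zephyr, Omega), (SF, Echo, Helix), (SF, Echo, Lyra), (SF, Helix, Echo), (SF, Helix, Lyra), (SF, Lyra, Echo), (SF, Lyra, Helix)}
Projecting to city, pname2 (6 duplicate(s) eliminated): {(BOS, Omega), (BOS, Zephyr), (DEN, Nova), (DEN, Omega), (DEN, Zephyr), (SF, Echo), (SF, Helix), (SF, Lyra)}

{(BOS, Omega), (BOS, Zephyr), (DEN, Nova), (DEN, Omega), (DEN, Zephyr), (SF, Echo), (SF, Helix), (SF, Lyra)}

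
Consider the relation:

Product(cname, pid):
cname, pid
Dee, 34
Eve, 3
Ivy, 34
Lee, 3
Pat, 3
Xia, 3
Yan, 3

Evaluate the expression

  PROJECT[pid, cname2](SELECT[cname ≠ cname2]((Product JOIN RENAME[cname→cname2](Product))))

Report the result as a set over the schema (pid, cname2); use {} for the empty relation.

{(3, Eve), (3, Lee), (3, Pat), (3, Xia), (3, Yan), (34, Dee), (34, Ivy)}

ρ[cname→cname2]: schema becomes (cname2, pid); tuples unchanged.
Natural join on pid: {(Dee, 34, Dee), (Dee, 34, Ivy), (Eve, 3, Eve), (Eve, 3, Lee), (Eve, 3, Pat), (Eve, 3, Xia), (Eve, 3, Yan), (Ivy, 34, Dee), (Ivy, 34, Ivy), (Lee, 3, Eve), (Lee, 3, Lee), (Lee, 3, Pat), (Lee, 3, Xia), (Lee, 3, Yan), (Pat, 3, Eve), (Pat, 3, Lee), (Pat, 3, Pat), (Pat, 3, Xia), (Pat, 3, Yan), (Xia, 3, Eve), (Xia, 3, Lee), (Xia, 3, Pat), (Xia, 3, Xia), (Xia, 3, Yan), (Yan, 3, Eve), (Yan, 3, Lee), (Yan, 3, Pat), (Yan, 3, Xia), (Yan, 3, Yan)}
Filtering on cname ≠ cname2 leaves {(Dee, 34, Ivy), (Eve, 3, Lee), (Eve, 3, Pat), (Eve, 3, Xia), (Eve, 3, Yan), (Ivy, 34, Dee), (Lee, 3, Eve), (Lee, 3, Pat), (Lee, 3, Xia), (Lee, 3, Yan), (Pat, 3, Eve), (Pat, 3, Lee), (Pat, 3, Xia), (Pat, 3, Yan), (Xia, 3, Eve), (Xia, 3, Lee), (Xia, 3, Pat), (Xia, 3, Yan), (Yan, 3, Eve), (Yan, 3, Lee), (Yan, 3, Pat), (Yan, 3, Xia)}.
π_{pid, cname2} gives {(3, Eve), (3, Lee), (3, Pat), (3, Xia), (3, Yan), (34, Dee), (34, Ivy)} (15 duplicate(s) eliminated).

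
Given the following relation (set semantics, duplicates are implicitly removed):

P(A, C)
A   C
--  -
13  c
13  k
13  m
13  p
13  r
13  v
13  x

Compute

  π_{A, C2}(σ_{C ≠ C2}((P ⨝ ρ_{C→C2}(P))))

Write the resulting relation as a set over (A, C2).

ρ[C→C2]: schema becomes (A, C2); tuples unchanged.
P ⋈ ρ_{C→C2}(P) (natural join on A): {(13, c, c), (13, c, k), (13, c, m), (13, c, p), (13, c, r), (13, c, v), (13, c, x), (13, k, c), (13, k, k), (13, k, m), (13, k, p), (13, k, r), (13, k, v), (13, k, x), (13, m, c), (13, m, k), (13, m, m), (13, m, p), (13, m, r), (13, m, v), (13, m, x), (13, p, c), (13, p, k), (13, p, m), (13, p, p), (13, p, r), (13, p, v), (13, p, x), (13, r, c), (13, r, k), (13, r, m), (13, r, p), (13, r, r), (13, r, v), (13, r, x), (13, v, c), (13, v, k), (13, v, m), (13, v, p), (13, v, r), (13, v, v), (13, v, x), (13, x, c), (13, x, k), (13, x, m), (13, x, p), (13, x, r), (13, x, v), (13, x, x)}
Filtering on C ≠ C2 leaves {(13, c, k), (13, c, m), (13, c, p), (13, c, r), (13, c, v), (13, c, x), (13, k, c), (13, k, m), (13, k, p), (13, k, r), (13, k, v), (13, k, x), (13, m, c), (13, m, k), (13, m, p), (13, m, r), (13, m, v), (13, m, x), (13, p, c), (13, p, k), (13, p, m), (13, p, r), (13, p, v), (13, p, x), (13, r, c), (13, r, k), (13, r, m), (13, r, p), (13, r, v), (13, r, x), (13, v, c), (13, v, k), (13, v, m), (13, v, p), (13, v, r), (13, v, x), (13, x, c), (13, x, k), (13, x, m), (13, x, p), (13, x, r), (13, x, v)}.
π[A, C2]: project onto (A, C2) (35 duplicate(s) eliminated) → {(13, c), (13, k), (13, m), (13, p), (13, r), (13, v), (13, x)}

{(13, c), (13, k), (13, m), (13, p), (13, r), (13, v), (13, x)}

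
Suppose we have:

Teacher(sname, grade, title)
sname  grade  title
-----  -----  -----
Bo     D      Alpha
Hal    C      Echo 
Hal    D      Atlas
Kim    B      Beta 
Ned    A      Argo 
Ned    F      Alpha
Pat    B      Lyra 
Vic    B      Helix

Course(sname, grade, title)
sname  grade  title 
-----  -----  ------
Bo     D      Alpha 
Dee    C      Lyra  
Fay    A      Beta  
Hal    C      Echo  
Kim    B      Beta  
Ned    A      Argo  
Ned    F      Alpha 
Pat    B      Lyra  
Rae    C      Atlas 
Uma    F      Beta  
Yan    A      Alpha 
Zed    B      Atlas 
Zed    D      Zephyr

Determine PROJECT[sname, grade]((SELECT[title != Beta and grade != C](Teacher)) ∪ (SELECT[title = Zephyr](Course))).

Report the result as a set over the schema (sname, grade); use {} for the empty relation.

{(Bo, D), (Hal, D), (Ned, A), (Ned, F), (Pat, B), (Vic, B), (Zed, D)}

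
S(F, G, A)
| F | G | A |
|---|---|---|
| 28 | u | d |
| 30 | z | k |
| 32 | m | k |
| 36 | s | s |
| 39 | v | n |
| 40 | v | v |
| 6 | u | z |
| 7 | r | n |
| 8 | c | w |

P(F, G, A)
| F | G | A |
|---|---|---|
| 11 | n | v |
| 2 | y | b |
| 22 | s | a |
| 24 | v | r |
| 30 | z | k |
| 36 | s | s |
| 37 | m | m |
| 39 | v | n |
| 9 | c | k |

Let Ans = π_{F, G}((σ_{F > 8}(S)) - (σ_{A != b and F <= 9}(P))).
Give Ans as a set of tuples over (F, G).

Apply σ_{F > 8}; surviving tuples: {(28, u, d), (30, z, k), (32, m, k), (36, s, s), (39, v, n), (40, v, v)}
Apply σ_{A != b and F <= 9}; surviving tuples: {(9, c, k)}
Set difference of the two operands is {(28, u, d), (30, z, k), (32, m, k), (36, s, s), (39, v, n), (40, v, v)}.
Keep only column(s) F, G: {(28, u), (30, z), (32, m), (36, s), (39, v), (40, v)}

{(28, u), (30, z), (32, m), (36, s), (39, v), (40, v)}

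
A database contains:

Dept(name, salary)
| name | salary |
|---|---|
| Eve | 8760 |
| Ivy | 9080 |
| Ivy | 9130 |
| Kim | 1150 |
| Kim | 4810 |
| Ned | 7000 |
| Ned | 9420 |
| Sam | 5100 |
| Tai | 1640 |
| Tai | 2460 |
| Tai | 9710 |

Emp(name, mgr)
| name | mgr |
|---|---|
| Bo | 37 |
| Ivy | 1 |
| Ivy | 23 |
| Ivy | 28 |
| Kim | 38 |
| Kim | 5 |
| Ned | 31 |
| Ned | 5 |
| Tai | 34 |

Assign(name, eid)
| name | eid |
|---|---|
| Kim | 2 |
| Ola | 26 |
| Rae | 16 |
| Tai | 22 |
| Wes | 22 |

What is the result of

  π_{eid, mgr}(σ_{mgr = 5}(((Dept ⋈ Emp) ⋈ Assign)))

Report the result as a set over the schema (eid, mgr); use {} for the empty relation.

{(2, 5)}

Joining Dept and Emp on name yields {(Ivy, 9080, 1), (Ivy, 9080, 23), (Ivy, 9080, 28), (Ivy, 9130, 1), (Ivy, 9130, 23), (Ivy, 9130, 28), (Kim, 1150, 38), (Kim, 1150, 5), (Kim, 4810, 38), (Kim, 4810, 5), (Ned, 7000, 31), (Ned, 7000, 5), (Ned, 9420, 31), (Ned, 9420, 5), (Tai, 1640, 34), (Tai, 2460, 34), (Tai, 9710, 34)}.
Joining (Dept ⋈ Emp) and Assign on name yields {(Kim, 1150, 38, 2), (Kim, 1150, 5, 2), (Kim, 4810, 38, 2), (Kim, 4810, 5, 2), (Tai, 1640, 34, 22), (Tai, 2460, 34, 22), (Tai, 9710, 34, 22)}.
σ[mgr = 5]: keep tuples satisfying mgr = 5 → {(Kim, 1150, 5, 2), (Kim, 4810, 5, 2)}
π[eid, mgr]: project onto (eid, mgr) (1 duplicate(s) eliminated) → {(2, 5)}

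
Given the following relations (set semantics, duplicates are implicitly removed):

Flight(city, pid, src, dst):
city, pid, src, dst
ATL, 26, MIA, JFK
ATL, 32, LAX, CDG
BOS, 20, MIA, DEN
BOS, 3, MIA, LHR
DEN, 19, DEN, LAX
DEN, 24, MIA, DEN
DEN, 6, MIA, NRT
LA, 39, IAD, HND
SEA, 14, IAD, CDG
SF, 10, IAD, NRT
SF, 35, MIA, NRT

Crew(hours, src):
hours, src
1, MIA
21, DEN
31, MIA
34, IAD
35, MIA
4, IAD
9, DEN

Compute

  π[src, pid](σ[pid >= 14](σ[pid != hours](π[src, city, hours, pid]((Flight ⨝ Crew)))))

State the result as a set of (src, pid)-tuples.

Natural join on src: {(ATL, 26, MIA, JFK, 1), (ATL, 26, MIA, JFK, 31), (ATL, 26, MIA, JFK, 35), (BOS, 20, MIA, DEN, 1), (BOS, 20, MIA, DEN, 31), (BOS, 20, MIA, DEN, 35), (BOS, 3, MIA, LHR, 1), (BOS, 3, MIA, LHR, 31), (BOS, 3, MIA, LHR, 35), (DEN, 19, DEN, LAX, 21), (DEN, 19, DEN, LAX, 9), (DEN, 24, MIA, DEN, 1), (DEN, 24, MIA, DEN, 31), (DEN, 24, MIA, DEN, 35), (DEN, 6, MIA, NRT, 1), (DEN, 6, MIA, NRT, 31), (DEN, 6, MIA, NRT, 35), (LA, 39, IAD, HND, 34), (LA, 39, IAD, HND, 4), (SEA, 14, IAD, CDG, 34), (SEA, 14, IAD, CDG, 4), (SF, 10, IAD, NRT, 34), (SF, 10, IAD, NRT, 4), (SF, 35, MIA, NRT, 1), (SF, 35, MIA, NRT, 31), (SF, 35, MIA, NRT, 35)}
Projecting to src, city, hours, pid: {(DEN, DEN, 21, 19), (DEN, DEN, 9, 19), (IAD, LA, 34, 39), (IAD, LA, 4, 39), (IAD, SEA, 34, 14), (IAD, SEA, 4, 14), (IAD, SF, 34, 10), (IAD, SF, 4, 10), (MIA, ATL, 1, 26), (MIA, ATL, 31, 26), (MIA, ATL, 35, 26), (MIA, BOS, 1, 20), (MIA, BOS, 1, 3), (MIA, BOS, 31, 20), (MIA, BOS, 31, 3), (MIA, BOS, 35, 20), (MIA, BOS, 35, 3), (MIA, DEN, 1, 24), (MIA, DEN, 1, 6), (MIA, DEN, 31, 24), (MIA, DEN, 31, 6), (MIA, DEN, 35, 24), (MIA, DEN, 35, 6), (MIA, SF, 1, 35), (MIA, SF, 31, 35), (MIA, SF, 35, 35)}
Selection pid != hours: {(DEN, DEN, 21, 19), (DEN, DEN, 9, 19), (IAD, LA, 34, 39), (IAD, LA, 4, 39), (IAD, SEA, 34, 14), (IAD, SEA, 4, 14), (IAD, SF, 34, 10), (IAD, SF, 4, 10), (MIA, ATL, 1, 26), (MIA, ATL, 31, 26), (MIA, ATL, 35, 26), (MIA, BOS, 1, 20), (MIA, BOS, 1, 3), (MIA, BOS, 31, 20), (MIA, BOS, 31, 3), (MIA, BOS, 35, 20), (MIA, BOS, 35, 3), (MIA, DEN, 1, 24), (MIA, DEN, 1, 6), (MIA, DEN, 31, 24), (MIA, DEN, 31, 6), (MIA, DEN, 35, 24), (MIA, DEN, 35, 6), (MIA, SF, 1, 35), (MIA, SF, 31, 35)}
Selection pid >= 14: {(DEN, DEN, 21, 19), (DEN, DEN, 9, 19), (IAD, LA, 34, 39), (IAD, LA, 4, 39), (IAD, SEA, 34, 14), (IAD, SEA, 4, 14), (MIA, ATL, 1, 26), (MIA, ATL, 31, 26), (MIA, ATL, 35, 26), (MIA, BOS, 1, 20), (MIA, BOS, 31, 20), (MIA, BOS, 35, 20), (MIA, DEN, 1, 24), (MIA, DEN, 31, 24), (MIA, DEN, 35, 24), (MIA, SF, 1, 35), (MIA, SF, 31, 35)}
Projecting to src, pid (10 duplicate(s) eliminated): {(DEN, 19), (IAD, 14), (IAD, 39), (MIA, 20), (MIA, 24), (MIA, 26), (MIA, 35)}

{(DEN, 19), (IAD, 14), (IAD, 39), (MIA, 20), (MIA, 24), (MIA, 26), (MIA, 35)}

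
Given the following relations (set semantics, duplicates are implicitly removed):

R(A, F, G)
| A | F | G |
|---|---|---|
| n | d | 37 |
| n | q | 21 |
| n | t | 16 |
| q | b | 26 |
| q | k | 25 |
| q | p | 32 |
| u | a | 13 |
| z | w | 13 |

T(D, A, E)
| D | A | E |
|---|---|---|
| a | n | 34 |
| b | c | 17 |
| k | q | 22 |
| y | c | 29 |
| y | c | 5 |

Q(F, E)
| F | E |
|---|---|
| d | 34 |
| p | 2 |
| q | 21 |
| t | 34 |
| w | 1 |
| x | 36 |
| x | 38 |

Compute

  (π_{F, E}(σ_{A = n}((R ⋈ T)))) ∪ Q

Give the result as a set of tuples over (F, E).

Joining R and T on A yields {(n, d, 37, a, 34), (n, q, 21, a, 34), (n, t, 16, a, 34), (q, b, 26, k, 22), (q, k, 25, k, 22), (q, p, 32, k, 22)}.
Selection A = n: {(n, d, 37, a, 34), (n, q, 21, a, 34), (n, t, 16, a, 34)}
Projecting to F, E: {(d, 34), (q, 34), (t, 34)}
Union: {(d, 34), (q, 34), (t, 34)} with {(d, 34), (p, 2), (q, 21), (t, 34), (w, 1), (x, 36), (x, 38)} → {(d, 34), (p, 2), (q, 21), (q, 34), (t, 34), (w, 1), (x, 36), (x, 38)}

{(d, 34), (p, 2), (q, 21), (q, 34), (t, 34), (w, 1), (x, 36), (x, 38)}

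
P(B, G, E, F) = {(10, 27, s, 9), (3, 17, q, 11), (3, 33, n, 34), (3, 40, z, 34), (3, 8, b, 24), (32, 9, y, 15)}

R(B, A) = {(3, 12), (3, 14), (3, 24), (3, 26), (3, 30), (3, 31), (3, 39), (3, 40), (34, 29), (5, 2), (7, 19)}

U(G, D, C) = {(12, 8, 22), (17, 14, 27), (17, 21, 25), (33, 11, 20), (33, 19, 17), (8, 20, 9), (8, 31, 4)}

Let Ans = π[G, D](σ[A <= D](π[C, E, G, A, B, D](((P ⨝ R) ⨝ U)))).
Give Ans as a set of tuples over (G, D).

P ⋈ R (natural join on B): {(3, 17, q, 11, 12), (3, 17, q, 11, 14), (3, 17, q, 11, 24), (3, 17, q, 11, 26), (3, 17, q, 11, 30), (3, 17, q, 11, 31), (3, 17, q, 11, 39), (3, 17, q, 11, 40), (3, 33, n, 34, 12), (3, 33, n, 34, 14), (3, 33, n, 34, 24), (3, 33, n, 34, 26), (3, 33, n, 34, 30), (3, 33, n, 34, 31), (3, 33, n, 34, 39), (3, 33, n, 34, 40), (3, 40, z, 34, 12), (3, 40, z, 34, 14), (3, 40, z, 34, 24), (3, 40, z, 34, 26), (3, 40, z, 34, 30), (3, 40, z, 34, 31), (3, 40, z, 34, 39), (3, 40, z, 34, 40), (3, 8, b, 24, 12), (3, 8, b, 24, 14), (3, 8, b, 24, 24), (3, 8, b, 24, 26), (3, 8, b, 24, 30), (3, 8, b, 24, 31), (3, 8, b, 24, 39), (3, 8, b, 24, 40)}
(P ⨝ R) ⋈ U (natural join on G): {(3, 17, q, 11, 12, 14, 27), (3, 17, q, 11, 12, 21, 25), (3, 17, q, 11, 14, 14, 27), (3, 17, q, 11, 14, 21, 25), (3, 17, q, 11, 24, 14, 27), (3, 17, q, 11, 24, 21, 25), (3, 17, q, 11, 26, 14, 27), (3, 17, q, 11, 26, 21, 25), (3, 17, q, 11, 30, 14, 27), (3, 17, q, 11, 30, 21, 25), (3, 17, q, 11, 31, 14, 27), (3, 17, q, 11, 31, 21, 25), (3, 17, q, 11, 39, 14, 27), (3, 17, q, 11, 39, 21, 25), (3, 17, q, 11, 40, 14, 27), (3, 17, q, 11, 40, 21, 25), (3, 33, n, 34, 12, 11, 20), (3, 33, n, 34, 12, 19, 17), (3, 33, n, 34, 14, 11, 20), (3, 33, n, 34, 14, 19, 17), (3, 33, n, 34, 24, 11, 20), (3, 33, n, 34, 24, 19, 17), (3, 33, n, 34, 26, 11, 20), (3, 33, n, 34, 26, 19, 17), (3, 33, n, 34, 30, 11, 20), (3, 33, n, 34, 30, 19, 17), (3, 33, n, 34, 31, 11, 20), (3, 33, n, 34, 31, 19, 17), (3, 33, n, 34, 39, 11, 20), (3, 33, n, 34, 39, 19, 17), (3, 33, n, 34, 40, 11, 20), (3, 33, n, 34, 40, 19, 17), (3, 8, b, 24, 12, 20, 9), (3, 8, b, 24, 12, 31, 4), (3, 8, b, 24, 14, 20, 9), (3, 8, b, 24, 14, 31, 4), (3, 8, b, 24, 24, 20, 9), (3, 8, b, 24, 24, 31, 4), (3, 8, b, 24, 26, 20, 9), (3, 8, b, 24, 26, 31, 4), (3, 8, b, 24, 30, 20, 9), (3, 8, b, 24, 30, 31, 4), (3, 8, b, 24, 31, 20, 9), (3, 8, b, 24, 31, 31, 4), (3, 8, b, 24, 39, 20, 9), (3, 8, b, 24, 39, 31, 4), (3, 8, b, 24, 40, 20, 9), (3, 8, b, 24, 40, 31, 4)}
π[C, E, G, A, B, D]: project onto (C, E, G, A, B, D) → {(17, n, 33, 12, 3, 19), (17, n, 33, 14, 3, 19), (17, n, 33, 24, 3, 19), (17, n, 33, 26, 3, 19), (17, n, 33, 30, 3, 19), (17, n, 33, 31, 3, 19), (17, n, 33, 39, 3, 19), (17, n, 33, 40, 3, 19), (20, n, 33, 12, 3, 11), (20, n, 33, 14, 3, 11), (20, n, 33, 24, 3, 11), (20, n, 33, 26, 3, 11), (20, n, 33, 30, 3, 11), (20, n, 33, 31, 3, 11), (20, n, 33, 39, 3, 11), (20, n, 33, 40, 3, 11), (25, q, 17, 12, 3, 21), (25, q, 17, 14, 3, 21), (25, q, 17, 24, 3, 21), (25, q, 17, 26, 3, 21), (25, q, 17, 30, 3, 21), (25, q, 17, 31, 3, 21), (25, q, 17, 39, 3, 21), (25, q, 17, 40, 3, 21), (27, q, 17, 12, 3, 14), (27, q, 17, 14, 3, 14), (27, q, 17, 24, 3, 14), (27, q, 17, 26, 3, 14), (27, q, 17, 30, 3, 14), (27, q, 17, 31, 3, 14), (27, q, 17, 39, 3, 14), (27, q, 17, 40, 3, 14), (4, b, 8, 12, 3, 31), (4, b, 8, 14, 3, 31), (4, b, 8, 24, 3, 31), (4, b, 8, 26, 3, 31), (4, b, 8, 30, 3, 31), (4, b, 8, 31, 3, 31), (4, b, 8, 39, 3, 31), (4, b, 8, 40, 3, 31), (9, b, 8, 12, 3, 20), (9, b, 8, 14, 3, 20), (9, b, 8, 24, 3, 20), (9, b, 8, 26, 3, 20), (9, b, 8, 30, 3, 20), (9, b, 8, 31, 3, 20), (9, b, 8, 39, 3, 20), (9, b, 8, 40, 3, 20)}
Selection A <= D: {(17, n, 33, 12, 3, 19), (17, n, 33, 14, 3, 19), (25, q, 17, 12, 3, 21), (25, q, 17, 14, 3, 21), (27, q, 17, 12, 3, 14), (27, q, 17, 14, 3, 14), (4, b, 8, 12, 3, 31), (4, b, 8, 14, 3, 31), (4, b, 8, 24, 3, 31), (4, b, 8, 26, 3, 31), (4, b, 8, 30, 3, 31), (4, b, 8, 31, 3, 31), (9, b, 8, 12, 3, 20), (9, b, 8, 14, 3, 20)}
π[G, D]: project onto (G, D) (9 duplicate(s) eliminated) → {(17, 14), (17, 21), (33, 19), (8, 20), (8, 31)}

{(17, 14), (17, 21), (33, 19), (8, 20), (8, 31)}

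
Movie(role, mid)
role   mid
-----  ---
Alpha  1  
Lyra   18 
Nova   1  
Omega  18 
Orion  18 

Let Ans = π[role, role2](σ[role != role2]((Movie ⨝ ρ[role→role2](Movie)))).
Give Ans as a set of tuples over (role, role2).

{(Alpha, Nova), (Lyra, Omega), (Lyra, Orion), (Nova, Alpha), (Omega, Lyra), (Omega, Orion), (Orion, Lyra), (Orion, Omega)}

ρ[role→role2]: schema becomes (role2, mid); tuples unchanged.
Natural join on mid: {(Alpha, 1, Alpha), (Alpha, 1, Nova), (Lyra, 18, Lyra), (Lyra, 18, Omega), (Lyra, 18, Orion), (Nova, 1, Alpha), (Nova, 1, Nova), (Omega, 18, Lyra), (Omega, 18, Omega), (Omega, 18, Orion), (Orion, 18, Lyra), (Orion, 18, Omega), (Orion, 18, Orion)}
Filtering on role != role2 leaves {(Alpha, 1, Nova), (Lyra, 18, Omega), (Lyra, 18, Orion), (Nova, 1, Alpha), (Omega, 18, Lyra), (Omega, 18, Orion), (Orion, 18, Lyra), (Orion, 18, Omega)}.
π_{role, role2} gives {(Alpha, Nova), (Lyra, Omega), (Lyra, Orion), (Nova, Alpha), (Omega, Lyra), (Omega, Orion), (Orion, Lyra), (Orion, Omega)}.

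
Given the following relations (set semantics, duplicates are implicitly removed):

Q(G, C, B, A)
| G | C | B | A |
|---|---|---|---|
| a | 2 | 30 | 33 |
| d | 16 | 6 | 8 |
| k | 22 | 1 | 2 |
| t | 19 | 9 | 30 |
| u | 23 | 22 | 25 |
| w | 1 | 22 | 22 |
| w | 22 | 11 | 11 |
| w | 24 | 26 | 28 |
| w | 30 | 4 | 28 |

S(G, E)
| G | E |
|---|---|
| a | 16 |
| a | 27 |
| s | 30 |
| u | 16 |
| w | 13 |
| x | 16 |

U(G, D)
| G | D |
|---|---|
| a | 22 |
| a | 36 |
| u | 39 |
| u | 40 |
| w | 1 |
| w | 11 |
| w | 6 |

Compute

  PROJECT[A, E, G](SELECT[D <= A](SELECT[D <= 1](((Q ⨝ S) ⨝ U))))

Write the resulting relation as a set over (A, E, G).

{(11, 13, w), (22, 13, w), (28, 13, w)}

Natural join on G: {(a, 2, 30, 33, 16), (a, 2, 30, 33, 27), (u, 23, 22, 25, 16), (w, 1, 22, 22, 13), (w, 22, 11, 11, 13), (w, 24, 26, 28, 13), (w, 30, 4, 28, 13)}
Natural join on G: {(a, 2, 30, 33, 16, 22), (a, 2, 30, 33, 16, 36), (a, 2, 30, 33, 27, 22), (a, 2, 30, 33, 27, 36), (u, 23, 22, 25, 16, 39), (u, 23, 22, 25, 16, 40), (w, 1, 22, 22, 13, 1), (w, 1, 22, 22, 13, 11), (w, 1, 22, 22, 13, 6), (w, 22, 11, 11, 13, 1), (w, 22, 11, 11, 13, 11), (w, 22, 11, 11, 13, 6), (w, 24, 26, 28, 13, 1), (w, 24, 26, 28, 13, 11), (w, 24, 26, 28, 13, 6), (w, 30, 4, 28, 13, 1), (w, 30, 4, 28, 13, 11), (w, 30, 4, 28, 13, 6)}
Apply σ_{D <= 1}; surviving tuples: {(w, 1, 22, 22, 13, 1), (w, 22, 11, 11, 13, 1), (w, 24, 26, 28, 13, 1), (w, 30, 4, 28, 13, 1)}
Apply σ_{D <= A}; surviving tuples: {(w, 1, 22, 22, 13, 1), (w, 22, 11, 11, 13, 1), (w, 24, 26, 28, 13, 1), (w, 30, 4, 28, 13, 1)}
π_{A, E, G} gives {(11, 13, w), (22, 13, w), (28, 13, w)} (1 duplicate(s) eliminated).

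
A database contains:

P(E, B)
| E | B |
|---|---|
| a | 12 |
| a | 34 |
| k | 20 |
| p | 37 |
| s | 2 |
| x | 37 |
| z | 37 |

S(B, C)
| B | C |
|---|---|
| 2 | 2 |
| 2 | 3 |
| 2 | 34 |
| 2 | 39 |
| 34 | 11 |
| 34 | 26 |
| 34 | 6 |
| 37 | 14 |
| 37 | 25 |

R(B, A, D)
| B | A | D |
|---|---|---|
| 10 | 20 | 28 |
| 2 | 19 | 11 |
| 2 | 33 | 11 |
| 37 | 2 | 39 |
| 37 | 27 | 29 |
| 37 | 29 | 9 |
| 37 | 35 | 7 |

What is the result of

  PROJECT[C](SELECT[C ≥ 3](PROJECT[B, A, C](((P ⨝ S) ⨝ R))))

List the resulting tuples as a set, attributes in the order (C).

Natural join on B: {(a, 34, 11), (a, 34, 26), (a, 34, 6), (p, 37, 14), (p, 37, 25), (s, 2, 2), (s, 2, 3), (s, 2, 34), (s, 2, 39), (x, 37, 14), (x, 37, 25), (z, 37, 14), (z, 37, 25)}
Natural join on B: {(p, 37, 14, 2, 39), (p, 37, 14, 27, 29), (p, 37, 14, 29, 9), (p, 37, 14, 35, 7), (p, 37, 25, 2, 39), (p, 37, 25, 27, 29), (p, 37, 25, 29, 9), (p, 37, 25, 35, 7), (s, 2, 2, 19, 11), (s, 2, 2, 33, 11), (s, 2, 3, 19, 11), (s, 2, 3, 33, 11), (s, 2, 34, 19, 11), (s, 2, 34, 33, 11), (s, 2, 39, 19, 11), (s, 2, 39, 33, 11), (x, 37, 14, 2, 39), (x, 37, 14, 27, 29), (x, 37, 14, 29, 9), (x, 37, 14, 35, 7), (x, 37, 25, 2, 39), (x, 37, 25, 27, 29), (x, 37, 25, 29, 9), (x, 37, 25, 35, 7), (z, 37, 14, 2, 39), (z, 37, 14, 27, 29), (z, 37, 14, 29, 9), (z, 37, 14, 35, 7), (z, 37, 25, 2, 39), (z, 37, 25, 27, 29), (z, 37, 25, 29, 9), (z, 37, 25, 35, 7)}
π[B, A, C]: project onto (B, A, C) (16 duplicate(s) eliminated) → {(2, 19, 2), (2, 19, 3), (2, 19, 34), (2, 19, 39), (2, 33, 2), (2, 33, 3), (2, 33, 34), (2, 33, 39), (37, 2, 14), (37, 2, 25), (37, 27, 14), (37, 27, 25), (37, 29, 14), (37, 29, 25), (37, 35, 14), (37, 35, 25)}
Apply σ_{C ≥ 3}; surviving tuples: {(2, 19, 3), (2, 19, 34), (2, 19, 39), (2, 33, 3), (2, 33, 34), (2, 33, 39), (37, 2, 14), (37, 2, 25), (37, 27, 14), (37, 27, 25), (37, 29, 14), (37, 29, 25), (37, 35, 14), (37, 35, 25)}
π[C]: project onto (C) (9 duplicate(s) eliminated) → {14, 25, 3, 34, 39}

{14, 25, 3, 34, 39}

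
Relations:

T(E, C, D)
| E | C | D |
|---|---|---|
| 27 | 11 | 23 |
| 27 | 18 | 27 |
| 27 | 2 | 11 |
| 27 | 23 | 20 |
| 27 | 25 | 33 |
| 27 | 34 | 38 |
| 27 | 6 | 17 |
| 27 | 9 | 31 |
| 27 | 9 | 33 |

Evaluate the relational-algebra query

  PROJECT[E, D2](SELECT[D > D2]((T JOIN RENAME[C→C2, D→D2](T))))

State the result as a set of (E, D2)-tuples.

{(27, 11), (27, 17), (27, 20), (27, 23), (27, 27), (27, 31), (27, 33)}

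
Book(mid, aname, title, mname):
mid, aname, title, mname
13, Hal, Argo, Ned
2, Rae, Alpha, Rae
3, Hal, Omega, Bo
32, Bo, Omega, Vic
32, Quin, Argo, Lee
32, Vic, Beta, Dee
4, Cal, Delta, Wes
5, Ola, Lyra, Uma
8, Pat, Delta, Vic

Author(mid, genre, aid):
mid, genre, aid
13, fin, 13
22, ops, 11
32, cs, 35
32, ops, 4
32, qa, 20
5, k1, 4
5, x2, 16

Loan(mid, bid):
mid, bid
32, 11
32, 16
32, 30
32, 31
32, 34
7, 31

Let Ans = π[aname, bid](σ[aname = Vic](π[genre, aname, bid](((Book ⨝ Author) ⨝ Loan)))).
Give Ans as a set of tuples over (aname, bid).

Natural join on mid: {(13, Hal, Argo, Ned, fin, 13), (32, Bo, Omega, Vic, cs, 35), (32, Bo, Omega, Vic, ops, 4), (32, Bo, Omega, Vic, qa, 20), (32, Quin, Argo, Lee, cs, 35), (32, Quin, Argo, Lee, ops, 4), (32, Quin, Argo, Lee, qa, 20), (32, Vic, Beta, Dee, cs, 35), (32, Vic, Beta, Dee, ops, 4), (32, Vic, Beta, Dee, qa, 20), (5, Ola, Lyra, Uma, k1, 4), (5, Ola, Lyra, Uma, x2, 16)}
Natural join on mid: {(32, Bo, Omega, Vic, cs, 35, 11), (32, Bo, Omega, Vic, cs, 35, 16), (32, Bo, Omega, Vic, cs, 35, 30), (32, Bo, Omega, Vic, cs, 35, 31), (32, Bo, Omega, Vic, cs, 35, 34), (32, Bo, Omega, Vic, ops, 4, 11), (32, Bo, Omega, Vic, ops, 4, 16), (32, Bo, Omega, Vic, ops, 4, 30), (32, Bo, Omega, Vic, ops, 4, 31), (32, Bo, Omega, Vic, ops, 4, 34), (32, Bo, Omega, Vic, qa, 20, 11), (32, Bo, Omega, Vic, qa, 20, 16), (32, Bo, Omega, Vic, qa, 20, 30), (32, Bo, Omega, Vic, qa, 20, 31), (32, Bo, Omega, Vic, qa, 20, 34), (32, Quin, Argo, Lee, cs, 35, 11), (32, Quin, Argo, Lee, cs, 35, 16), (32, Quin, Argo, Lee, cs, 35, 30), (32, Quin, Argo, Lee, cs, 35, 31), (32, Quin, Argo, Lee, cs, 35, 34), (32, Quin, Argo, Lee, ops, 4, 11), (32, Quin, Argo, Lee, ops, 4, 16), (32, Quin, Argo, Lee, ops, 4, 30), (32, Quin, Argo, Lee, ops, 4, 31), (32, Quin, Argo, Lee, ops, 4, 34), (32, Quin, Argo, Lee, qa, 20, 11), (32, Quin, Argo, Lee, qa, 20, 16), (32, Quin, Argo, Lee, qa, 20, 30), (32, Quin, Argo, Lee, qa, 20, 31), (32, Quin, Argo, Lee, qa, 20, 34), (32, Vic, Beta, Dee, cs, 35, 11), (32, Vic, Beta, Dee, cs, 35, 16), (32, Vic, Beta, Dee, cs, 35, 30), (32, Vic, Beta, Dee, cs, 35, 31), (32, Vic, Beta, Dee, cs, 35, 34), (32, Vic, Beta, Dee, ops, 4, 11), (32, Vic, Beta, Dee, ops, 4, 16), (32, Vic, Beta, Dee, ops, 4, 30), (32, Vic, Beta, Dee, ops, 4, 31), (32, Vic, Beta, Dee, ops, 4, 34), (32, Vic, Beta, Dee, qa, 20, 11), (32, Vic, Beta, Dee, qa, 20, 16), (32, Vic, Beta, Dee, qa, 20, 30), (32, Vic, Beta, Dee, qa, 20, 31), (32, Vic, Beta, Dee, qa, 20, 34)}
Projecting to genre, aname, bid: {(cs, Bo, 11), (cs, Bo, 16), (cs, Bo, 30), (cs, Bo, 31), (cs, Bo, 34), (cs, Quin, 11), (cs, Quin, 16), (cs, Quin, 30), (cs, Quin, 31), (cs, Quin, 34), (cs, Vic, 11), (cs, Vic, 16), (cs, Vic, 30), (cs, Vic, 31), (cs, Vic, 34), (ops, Bo, 11), (ops, Bo, 16), (ops, Bo, 30), (ops, Bo, 31), (ops, Bo, 34), (ops, Quin, 11), (ops, Quin, 16), (ops, Quin, 30), (ops, Quin, 31), (ops, Quin, 34), (ops, Vic, 11), (ops, Vic, 16), (ops, Vic, 30), (ops, Vic, 31), (ops, Vic, 34), (qa, Bo, 11), (qa, Bo, 16), (qa, Bo, 30), (qa, Bo, 31), (qa, Bo, 34), (qa, Quin, 11), (qa, Quin, 16), (qa, Quin, 30), (qa, Quin, 31), (qa, Quin, 34), (qa, Vic, 11), (qa, Vic, 16), (qa, Vic, 30), (qa, Vic, 31), (qa, Vic, 34)}
Selection aname = Vic: {(cs, Vic, 11), (cs, Vic, 16), (cs, Vic, 30), (cs, Vic, 31), (cs, Vic, 34), (ops, Vic, 11), (ops, Vic, 16), (ops, Vic, 30), (ops, Vic, 31), (ops, Vic, 34), (qa, Vic, 11), (qa, Vic, 16), (qa, Vic, 30), (qa, Vic, 31), (qa, Vic, 34)}
Projecting to aname, bid (10 duplicate(s) eliminated): {(Vic, 11), (Vic, 16), (Vic, 30), (Vic, 31), (Vic, 34)}

{(Vic, 11), (Vic, 16), (Vic, 30), (Vic, 31), (Vic, 34)}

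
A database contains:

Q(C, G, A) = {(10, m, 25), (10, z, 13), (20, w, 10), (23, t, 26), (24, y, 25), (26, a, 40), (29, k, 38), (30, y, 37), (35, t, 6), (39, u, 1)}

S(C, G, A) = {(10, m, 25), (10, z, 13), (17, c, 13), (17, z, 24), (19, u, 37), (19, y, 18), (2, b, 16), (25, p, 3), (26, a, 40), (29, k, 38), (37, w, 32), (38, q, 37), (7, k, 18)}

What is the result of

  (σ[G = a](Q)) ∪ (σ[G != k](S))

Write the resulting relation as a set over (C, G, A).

Selection G = a: {(26, a, 40)}
Selection G != k: {(10, m, 25), (10, z, 13), (17, c, 13), (17, z, 24), (19, u, 37), (19, y, 18), (2, b, 16), (25, p, 3), (26, a, 40), (37, w, 32), (38, q, 37)}
Union: {(26, a, 40)} with {(10, m, 25), (10, z, 13), (17, c, 13), (17, z, 24), (19, u, 37), (19, y, 18), (2, b, 16), (25, p, 3), (26, a, 40), (37, w, 32), (38, q, 37)} → {(10, m, 25), (10, z, 13), (17, c, 13), (17, z, 24), (19, u, 37), (19, y, 18), (2, b, 16), (25, p, 3), (26, a, 40), (37, w, 32), (38, q, 37)}

{(10, m, 25), (10, z, 13), (17, c, 13), (17, z, 24), (19, u, 37), (19, y, 18), (2, b, 16), (25, p, 3), (26, a, 40), (37, w, 32), (38, q, 37)}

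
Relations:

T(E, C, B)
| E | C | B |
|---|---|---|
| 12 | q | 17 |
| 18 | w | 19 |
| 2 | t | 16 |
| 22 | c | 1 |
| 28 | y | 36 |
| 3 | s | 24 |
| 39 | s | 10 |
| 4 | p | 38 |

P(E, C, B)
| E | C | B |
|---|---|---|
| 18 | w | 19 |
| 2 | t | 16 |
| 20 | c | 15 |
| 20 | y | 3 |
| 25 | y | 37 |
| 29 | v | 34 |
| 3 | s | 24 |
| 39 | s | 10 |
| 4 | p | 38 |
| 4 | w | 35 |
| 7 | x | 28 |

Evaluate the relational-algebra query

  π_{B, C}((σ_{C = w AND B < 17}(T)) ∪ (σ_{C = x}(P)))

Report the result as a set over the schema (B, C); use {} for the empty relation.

{(28, x)}

Filtering on C = w AND B < 17 leaves {}.
Filtering on C = x leaves {(7, x, 28)}.
Union: {} with {(7, x, 28)} → {(7, x, 28)}
Keep only column(s) B, C: {(28, x)}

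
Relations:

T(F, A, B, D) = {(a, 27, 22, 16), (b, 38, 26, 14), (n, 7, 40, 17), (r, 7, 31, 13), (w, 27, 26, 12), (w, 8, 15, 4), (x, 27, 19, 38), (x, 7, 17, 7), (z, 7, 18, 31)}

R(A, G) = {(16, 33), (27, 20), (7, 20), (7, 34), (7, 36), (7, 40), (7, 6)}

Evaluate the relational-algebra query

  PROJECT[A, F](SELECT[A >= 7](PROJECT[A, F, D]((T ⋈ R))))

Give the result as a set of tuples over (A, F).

{(27, a), (27, w), (27, x), (7, n), (7, r), (7, x), (7, z)}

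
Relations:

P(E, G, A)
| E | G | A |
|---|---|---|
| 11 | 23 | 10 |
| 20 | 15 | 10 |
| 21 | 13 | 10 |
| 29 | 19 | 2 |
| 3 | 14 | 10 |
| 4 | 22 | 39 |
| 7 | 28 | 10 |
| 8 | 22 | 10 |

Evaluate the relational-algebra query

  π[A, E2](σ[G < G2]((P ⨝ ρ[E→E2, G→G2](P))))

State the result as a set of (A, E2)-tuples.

{(10, 11), (10, 20), (10, 3), (10, 7), (10, 8)}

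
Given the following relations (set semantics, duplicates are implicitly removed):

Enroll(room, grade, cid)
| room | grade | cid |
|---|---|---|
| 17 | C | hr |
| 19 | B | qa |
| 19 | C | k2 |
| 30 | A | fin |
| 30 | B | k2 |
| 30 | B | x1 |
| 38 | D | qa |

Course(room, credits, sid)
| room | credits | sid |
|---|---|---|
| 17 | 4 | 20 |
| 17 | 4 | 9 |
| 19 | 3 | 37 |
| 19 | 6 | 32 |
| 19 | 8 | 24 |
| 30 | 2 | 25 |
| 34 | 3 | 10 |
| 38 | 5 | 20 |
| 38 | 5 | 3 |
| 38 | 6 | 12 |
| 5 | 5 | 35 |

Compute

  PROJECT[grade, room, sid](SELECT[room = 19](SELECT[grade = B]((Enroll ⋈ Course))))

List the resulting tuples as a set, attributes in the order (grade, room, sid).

{(B, 19, 24), (B, 19, 32), (B, 19, 37)}

Natural join on room: {(17, C, hr, 4, 20), (17, C, hr, 4, 9), (19, B, qa, 3, 37), (19, B, qa, 6, 32), (19, B, qa, 8, 24), (19, C, k2, 3, 37), (19, C, k2, 6, 32), (19, C, k2, 8, 24), (30, A, fin, 2, 25), (30, B, k2, 2, 25), (30, B, x1, 2, 25), (38, D, qa, 5, 20), (38, D, qa, 5, 3), (38, D, qa, 6, 12)}
Apply σ_{grade = B}; surviving tuples: {(19, B, qa, 3, 37), (19, B, qa, 6, 32), (19, B, qa, 8, 24), (30, B, k2, 2, 25), (30, B, x1, 2, 25)}
Apply σ_{room = 19}; surviving tuples: {(19, B, qa, 3, 37), (19, B, qa, 6, 32), (19, B, qa, 8, 24)}
Keep only column(s) grade, room, sid: {(B, 19, 24), (B, 19, 32), (B, 19, 37)}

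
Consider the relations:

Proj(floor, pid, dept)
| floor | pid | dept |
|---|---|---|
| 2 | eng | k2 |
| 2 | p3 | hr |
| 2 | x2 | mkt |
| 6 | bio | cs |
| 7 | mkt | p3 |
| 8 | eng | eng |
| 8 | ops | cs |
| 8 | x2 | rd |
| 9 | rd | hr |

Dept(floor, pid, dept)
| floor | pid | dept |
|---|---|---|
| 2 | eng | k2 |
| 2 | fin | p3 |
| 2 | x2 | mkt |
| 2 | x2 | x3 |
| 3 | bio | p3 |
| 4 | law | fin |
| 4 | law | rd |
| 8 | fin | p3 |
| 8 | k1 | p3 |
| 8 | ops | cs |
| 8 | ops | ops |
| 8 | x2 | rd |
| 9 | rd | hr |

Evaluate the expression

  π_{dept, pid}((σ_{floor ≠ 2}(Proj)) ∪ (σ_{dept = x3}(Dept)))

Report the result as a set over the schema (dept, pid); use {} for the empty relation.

Selection floor ≠ 2: {(6, bio, cs), (7, mkt, p3), (8, eng, eng), (8, ops, cs), (8, x2, rd), (9, rd, hr)}
Selection dept = x3: {(2, x2, x3)}
Taking the union: {(2, x2, x3), (6, bio, cs), (7, mkt, p3), (8, eng, eng), (8, ops, cs), (8, x2, rd), (9, rd, hr)}
π_{dept, pid} gives {(cs, bio), (cs, ops), (eng, eng), (hr, rd), (p3, mkt), (rd, x2), (x3, x2)}.

{(cs, bio), (cs, ops), (eng, eng), (hr, rd), (p3, mkt), (rd, x2), (x3, x2)}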